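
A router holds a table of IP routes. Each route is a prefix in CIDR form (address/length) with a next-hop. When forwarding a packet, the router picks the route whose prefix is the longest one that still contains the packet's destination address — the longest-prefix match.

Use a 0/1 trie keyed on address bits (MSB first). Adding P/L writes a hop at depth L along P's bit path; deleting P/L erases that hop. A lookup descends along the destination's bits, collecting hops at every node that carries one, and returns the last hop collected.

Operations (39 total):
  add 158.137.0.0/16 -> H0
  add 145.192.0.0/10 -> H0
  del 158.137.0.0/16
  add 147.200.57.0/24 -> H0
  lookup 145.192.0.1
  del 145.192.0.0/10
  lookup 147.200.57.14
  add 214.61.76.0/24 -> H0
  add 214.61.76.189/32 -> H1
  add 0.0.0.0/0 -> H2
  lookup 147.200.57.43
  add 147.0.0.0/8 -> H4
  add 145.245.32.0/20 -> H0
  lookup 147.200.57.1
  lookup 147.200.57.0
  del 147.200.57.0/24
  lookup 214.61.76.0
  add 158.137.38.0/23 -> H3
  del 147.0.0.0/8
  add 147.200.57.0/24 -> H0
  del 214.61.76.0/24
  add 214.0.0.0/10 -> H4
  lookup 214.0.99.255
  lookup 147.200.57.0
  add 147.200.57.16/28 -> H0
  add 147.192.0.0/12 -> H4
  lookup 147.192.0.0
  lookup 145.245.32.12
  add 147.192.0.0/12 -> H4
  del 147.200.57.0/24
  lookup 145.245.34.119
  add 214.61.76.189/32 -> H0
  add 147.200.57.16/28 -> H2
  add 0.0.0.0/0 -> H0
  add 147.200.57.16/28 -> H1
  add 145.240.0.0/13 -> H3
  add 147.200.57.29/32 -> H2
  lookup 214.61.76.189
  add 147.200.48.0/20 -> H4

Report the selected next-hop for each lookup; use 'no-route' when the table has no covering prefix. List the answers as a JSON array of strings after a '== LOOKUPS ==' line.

Trace:
  + 158.137.0.0/16 (H0) depth=16
  + 145.192.0.0/10 (H0) depth=10
  - 158.137.0.0/16 clear@16
  + 147.200.57.0/24 (H0) depth=24
  lookup 145.192.0.1: bits 1001000111 walk d0:-→d1:-→d2:-→d3:-→d4:-→d5:-→d6:-→d7:-→d8:-→d9:-→d10:H0 -> H0
  - 145.192.0.0/10 clear@10
  lookup 147.200.57.14: bits 100100111100100000111001 walk d0:-→d1:-→d2:-→d3:-→d4:-→d5:-→d6:-→d7:-→d8:-→d9:-→d10:-→d11:-→d12:-→d13:-→d14:-→d15:-→d16:-→d17:-→d18:-→d19:-→d20:-→d21:-→d22:-→d23:-→d24:H0 -> H0
  + 214.61.76.0/24 (H0) depth=24
  + 214.61.76.189/32 (H1) depth=32
  + 0.0.0.0/0 (H2) depth=0
  lookup 147.200.57.43: bits 100100111100100000111001 walk d0:H2→d1:-→d2:-→d3:-→d4:-→d5:-→d6:-→d7:-→d8:-→d9:-→d10:-→d11:-→d12:-→d13:-→d14:-→d15:-→d16:-→d17:-→d18:-→d19:-→d20:-→d21:-→d22:-→d23:-→d24:H0 -> H0
  + 147.0.0.0/8 (H4) depth=8
  + 145.245.32.0/20 (H0) depth=20
  lookup 147.200.57.1: bits 100100111100100000111001 walk d0:H2→d1:-→d2:-→d3:-→d4:-→d5:-→d6:-→d7:-→d8:H4→d9:-→d10:-→d11:-→d12:-→d13:-→d14:-→d15:-→d16:-→d17:-→d18:-→d19:-→d20:-→d21:-→d22:-→d23:-→d24:H0 -> H0
  lookup 147.200.57.0: bits 100100111100100000111001 walk d0:H2→d1:-→d2:-→d3:-→d4:-→d5:-→d6:-→d7:-→d8:H4→d9:-→d10:-→d11:-→d12:-→d13:-→d14:-→d15:-→d16:-→d17:-→d18:-→d19:-→d20:-→d21:-→d22:-→d23:-→d24:H0 -> H0
  - 147.200.57.0/24 clear@24
  lookup 214.61.76.0: bits 110101100011110101001100 walk d0:H2→d1:-→d2:-→d3:-→d4:-→d5:-→d6:-→d7:-→d8:-→d9:-→d10:-→d11:-→d12:-→d13:-→d14:-→d15:-→d16:-→d17:-→d18:-→d19:-→d20:-→d21:-→d22:-→d23:-→d24:H0 -> H0
  + 158.137.38.0/23 (H3) depth=23
  - 147.0.0.0/8 clear@8
  + 147.200.57.0/24 (H0) depth=24
  - 214.61.76.0/24 clear@24
  + 214.0.0.0/10 (H4) depth=10
  lookup 214.0.99.255: bits 1101011000 walk d0:H2→d1:-→d2:-→d3:-→d4:-→d5:-→d6:-→d7:-→d8:-→d9:-→d10:H4 -> H4
  lookup 147.200.57.0: bits 100100111100100000111001 walk d0:H2→d1:-→d2:-→d3:-→d4:-→d5:-→d6:-→d7:-→d8:-→d9:-→d10:-→d11:-→d12:-→d13:-→d14:-→d15:-→d16:-→d17:-→d18:-→d19:-→d20:-→d21:-→d22:-→d23:-→d24:H0 -> H0
  + 147.200.57.16/28 (H0) depth=28
  + 147.192.0.0/12 (H4) depth=12
  lookup 147.192.0.0: bits 100100111100 walk d0:H2→d1:-→d2:-→d3:-→d4:-→d5:-→d6:-→d7:-→d8:-→d9:-→d10:-→d11:-→d12:H4 -> H4
  lookup 145.245.32.12: bits 10010001111101010010 walk d0:H2→d1:-→d2:-→d3:-→d4:-→d5:-→d6:-→d7:-→d8:-→d9:-→d10:-→d11:-→d12:-→d13:-→d14:-→d15:-→d16:-→d17:-→d18:-→d19:-→d20:H0 -> H0
  + 147.192.0.0/12 (H4) depth=12
  - 147.200.57.0/24 clear@24
  lookup 145.245.34.119: bits 10010001111101010010 walk d0:H2→d1:-→d2:-→d3:-→d4:-→d5:-→d6:-→d7:-→d8:-→d9:-→d10:-→d11:-→d12:-→d13:-→d14:-→d15:-→d16:-→d17:-→d18:-→d19:-→d20:H0 -> H0
  + 214.61.76.189/32 (H0) depth=32
  + 147.200.57.16/28 (H2) depth=28
  + 0.0.0.0/0 (H0) depth=0
  + 147.200.57.16/28 (H1) depth=28
  + 145.240.0.0/13 (H3) depth=13
  + 147.200.57.29/32 (H2) depth=32
  lookup 214.61.76.189: bits 11010110001111010100110010111101 walk d0:H0→d1:-→d2:-→d3:-→d4:-→d5:-→d6:-→d7:-→d8:-→d9:-→d10:H4→d11:-→d12:-→d13:-→d14:-→d15:-→d16:-→d17:-→d18:-→d19:-→d20:-→d21:-→d22:-→d23:-→d24:-→d25:-→d26:-→d27:-→d28:-→d29:-→d30:-→d31:-→d32:H0 -> H0
  + 147.200.48.0/20 (H4) depth=20

== LOOKUPS ==
["H0","H0","H0","H0","H0","H0","H4","H0","H4","H0","H0","H0"]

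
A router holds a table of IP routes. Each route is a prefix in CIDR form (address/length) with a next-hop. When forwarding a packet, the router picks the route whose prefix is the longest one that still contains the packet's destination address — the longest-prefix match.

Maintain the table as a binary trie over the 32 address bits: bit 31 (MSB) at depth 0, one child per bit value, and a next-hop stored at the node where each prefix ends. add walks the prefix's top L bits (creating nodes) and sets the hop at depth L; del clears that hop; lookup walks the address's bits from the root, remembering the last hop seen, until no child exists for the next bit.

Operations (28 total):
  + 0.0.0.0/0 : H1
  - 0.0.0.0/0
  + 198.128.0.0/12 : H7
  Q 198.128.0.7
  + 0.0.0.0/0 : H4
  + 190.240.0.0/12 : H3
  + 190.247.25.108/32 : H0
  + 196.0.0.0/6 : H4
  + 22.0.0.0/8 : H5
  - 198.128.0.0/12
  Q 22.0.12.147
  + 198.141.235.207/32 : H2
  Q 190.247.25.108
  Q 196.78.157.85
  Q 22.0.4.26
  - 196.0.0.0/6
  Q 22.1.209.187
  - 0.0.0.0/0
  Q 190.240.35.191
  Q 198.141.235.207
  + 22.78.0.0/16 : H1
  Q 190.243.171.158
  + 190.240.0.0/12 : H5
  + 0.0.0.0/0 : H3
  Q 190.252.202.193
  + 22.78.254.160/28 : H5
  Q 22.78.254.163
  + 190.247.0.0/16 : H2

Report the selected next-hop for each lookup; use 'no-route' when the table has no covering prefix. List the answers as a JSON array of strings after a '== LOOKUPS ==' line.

Apply in order:
  add 0.0.0.0/0 -> H1 at depth 0
  del 0.0.0.0/0 (clear depth 0)
  add 198.128.0.0/12 -> H7 at depth 12
  lookup 198.128.0.7: bits 110001101000 walk d0:-→d1:-→d2:-→d3:-→d4:-→d5:-→d6:-→d7:-→d8:-→d9:-→d10:-→d11:-→d12:H7 -> H7
  add 0.0.0.0/0 -> H4 at depth 0
  add 190.240.0.0/12 -> H3 at depth 12
  add 190.247.25.108/32 -> H0 at depth 32
  add 196.0.0.0/6 -> H4 at depth 6
  add 22.0.0.0/8 -> H5 at depth 8
  del 198.128.0.0/12 (clear depth 12)
  lookup 22.0.12.147: bits 00010110 walk d0:H4→d1:-→d2:-→d3:-→d4:-→d5:-→d6:-→d7:-→d8:H5 -> H5
  add 198.141.235.207/32 -> H2 at depth 32
  lookup 190.247.25.108: bits 10111110111101110001100101101100 walk d0:H4→d1:-→d2:-→d3:-→d4:-→d5:-→d6:-→d7:-→d8:-→d9:-→d10:-→d11:-→d12:H3→d13:-→d14:-→d15:-→d16:-→d17:-→d18:-→d19:-→d20:-→d21:-→d22:-→d23:-→d24:-→d25:-→d26:-→d27:-→d28:-→d29:-→d30:-→d31:-→d32:H0 -> H0
  lookup 196.78.157.85: bits 110001 walk d0:H4→d1:-→d2:-→d3:-→d4:-→d5:-→d6:H4 -> H4
  lookup 22.0.4.26: bits 00010110 walk d0:H4→d1:-→d2:-→d3:-→d4:-→d5:-→d6:-→d7:-→d8:H5 -> H5
  del 196.0.0.0/6 (clear depth 6)
  lookup 22.1.209.187: bits 00010110 walk d0:H4→d1:-→d2:-→d3:-→d4:-→d5:-→d6:-→d7:-→d8:H5 -> H5
  del 0.0.0.0/0 (clear depth 0)
  lookup 190.240.35.191: bits 1011111011110 walk d0:-→d1:-→d2:-→d3:-→d4:-→d5:-→d6:-→d7:-→d8:-→d9:-→d10:-→d11:-→d12:H3→d13:- -> H3
  lookup 198.141.235.207: bits 11000110100011011110101111001111 walk d0:-→d1:-→d2:-→d3:-→d4:-→d5:-→d6:-→d7:-→d8:-→d9:-→d10:-→d11:-→d12:-→d13:-→d14:-→d15:-→d16:-→d17:-→d18:-→d19:-→d20:-→d21:-→d22:-→d23:-→d24:-→d25:-→d26:-→d27:-→d28:-→d29:-→d30:-→d31:-→d32:H2 -> H2
  add 22.78.0.0/16 -> H1 at depth 16
  lookup 190.243.171.158: bits 1011111011110 walk d0:-→d1:-→d2:-→d3:-→d4:-→d5:-→d6:-→d7:-→d8:-→d9:-→d10:-→d11:-→d12:H3→d13:- -> H3
  add 190.240.0.0/12 -> H5 at depth 12
  add 0.0.0.0/0 -> H3 at depth 0
  lookup 190.252.202.193: bits 101111101111 walk d0:H3→d1:-→d2:-→d3:-→d4:-→d5:-→d6:-→d7:-→d8:-→d9:-→d10:-→d11:-→d12:H5 -> H5
  add 22.78.254.160/28 -> H5 at depth 28
  lookup 22.78.254.163: bits 0001011001001110111111101010 walk d0:H3→d1:-→d2:-→d3:-→d4:-→d5:-→d6:-→d7:-→d8:H5→d9:-→d10:-→d11:-→d12:-→d13:-→d14:-→d15:-→d16:H1→d17:-→d18:-→d19:-→d20:-→d21:-→d22:-→d23:-→d24:-→d25:-→d26:-→d27:-→d28:H5 -> H5
  add 190.247.0.0/16 -> H2 at depth 16

== LOOKUPS ==
["H7","H5","H0","H4","H5","H5","H3","H2","H3","H5","H5"]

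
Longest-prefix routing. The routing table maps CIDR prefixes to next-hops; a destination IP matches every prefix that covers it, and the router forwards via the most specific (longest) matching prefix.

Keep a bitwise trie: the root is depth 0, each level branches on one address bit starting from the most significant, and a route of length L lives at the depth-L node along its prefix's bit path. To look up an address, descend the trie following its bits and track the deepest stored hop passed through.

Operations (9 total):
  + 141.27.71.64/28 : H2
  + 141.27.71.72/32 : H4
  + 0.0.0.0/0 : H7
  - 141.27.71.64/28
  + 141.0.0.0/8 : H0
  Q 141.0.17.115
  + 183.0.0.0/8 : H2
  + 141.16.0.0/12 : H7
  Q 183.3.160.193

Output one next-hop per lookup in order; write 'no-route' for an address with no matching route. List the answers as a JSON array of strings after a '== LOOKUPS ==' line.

Apply in order:
  add 141.27.71.64/28 -> H2 at depth 28
  add 141.27.71.72/32 -> H4 at depth 32
  add 0.0.0.0/0 -> H7 at depth 0
  del 141.27.71.64/28 (clear depth 28)
  add 141.0.0.0/8 -> H0 at depth 8
  Q 141.0.17.115: descend 10001101000 ; hops seen [H7,H0] ; pick H0
  add 183.0.0.0/8 -> H2 at depth 8
  add 141.16.0.0/12 -> H7 at depth 12
  Q 183.3.160.193: descend 10110111 ; hops seen [H7,H2] ; pick H2

== LOOKUPS ==
["H0","H2"]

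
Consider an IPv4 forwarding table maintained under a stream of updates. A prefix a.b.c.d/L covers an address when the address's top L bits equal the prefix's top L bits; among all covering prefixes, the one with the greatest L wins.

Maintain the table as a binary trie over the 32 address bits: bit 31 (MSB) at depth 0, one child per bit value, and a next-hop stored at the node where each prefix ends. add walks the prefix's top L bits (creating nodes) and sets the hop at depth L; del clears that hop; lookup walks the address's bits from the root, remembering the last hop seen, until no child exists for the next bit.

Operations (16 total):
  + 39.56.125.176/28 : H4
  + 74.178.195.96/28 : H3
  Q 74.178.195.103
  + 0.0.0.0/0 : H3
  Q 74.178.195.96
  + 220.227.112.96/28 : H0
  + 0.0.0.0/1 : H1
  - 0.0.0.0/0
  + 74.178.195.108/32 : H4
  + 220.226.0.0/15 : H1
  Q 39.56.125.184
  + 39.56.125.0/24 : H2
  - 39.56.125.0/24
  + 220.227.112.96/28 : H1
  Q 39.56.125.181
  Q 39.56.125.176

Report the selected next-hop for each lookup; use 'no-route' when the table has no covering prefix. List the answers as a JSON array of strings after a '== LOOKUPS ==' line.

Trace:
  add 39.56.125.176/28 -> H4 at depth 28
  add 74.178.195.96/28 -> H3 at depth 28
  Q 74.178.195.103: descend 0100101010110010110000110110 ; hops seen [H3] ; pick H3
  add 0.0.0.0/0 -> H3 at depth 0
  Q 74.178.195.96: descend 0100101010110010110000110110 ; hops seen [H3,H3] ; pick H3
  add 220.227.112.96/28 -> H0 at depth 28
  add 0.0.0.0/1 -> H1 at depth 1
  - 0.0.0.0/0 clear@0
  add 74.178.195.108/32 -> H4 at depth 32
  add 220.226.0.0/15 -> H1 at depth 15
  Q 39.56.125.184: descend 0010011100111000011111011011 ; hops seen [H1,H4] ; pick H4
  add 39.56.125.0/24 -> H2 at depth 24
  - 39.56.125.0/24 clear@24
  add 220.227.112.96/28 -> H1 at depth 28
  Q 39.56.125.181: descend 0010011100111000011111011011 ; hops seen [H1,H4] ; pick H4
  Q 39.56.125.176: descend 0010011100111000011111011011 ; hops seen [H1,H4] ; pick H4

== LOOKUPS ==
["H3","H3","H4","H4","H4"]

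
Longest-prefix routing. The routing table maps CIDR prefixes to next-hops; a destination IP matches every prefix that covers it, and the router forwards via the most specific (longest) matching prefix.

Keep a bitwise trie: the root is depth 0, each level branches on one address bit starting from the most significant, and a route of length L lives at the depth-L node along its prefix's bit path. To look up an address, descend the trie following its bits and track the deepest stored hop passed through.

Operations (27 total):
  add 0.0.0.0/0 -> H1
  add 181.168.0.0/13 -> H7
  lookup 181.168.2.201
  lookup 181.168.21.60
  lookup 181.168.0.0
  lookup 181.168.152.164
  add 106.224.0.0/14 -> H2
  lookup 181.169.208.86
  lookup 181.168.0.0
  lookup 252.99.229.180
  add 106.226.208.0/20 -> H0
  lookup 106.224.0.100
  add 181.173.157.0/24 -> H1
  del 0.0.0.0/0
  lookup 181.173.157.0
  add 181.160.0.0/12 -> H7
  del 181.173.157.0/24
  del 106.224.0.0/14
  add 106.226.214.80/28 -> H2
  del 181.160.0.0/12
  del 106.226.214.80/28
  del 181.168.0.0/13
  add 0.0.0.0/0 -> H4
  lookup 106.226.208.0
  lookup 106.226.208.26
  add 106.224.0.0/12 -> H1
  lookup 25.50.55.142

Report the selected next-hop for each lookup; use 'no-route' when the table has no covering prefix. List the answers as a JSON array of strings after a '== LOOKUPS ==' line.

Apply in order:
  add 0.0.0.0/0 -> H1 at depth 0
  add 181.168.0.0/13 -> H7 at depth 13
  Q 181.168.2.201: descend 1011010110101 ; hops seen [H1,H7] ; pick H7
  Q 181.168.21.60: descend 1011010110101 ; hops seen [H1,H7] ; pick H7
  Q 181.168.0.0: descend 1011010110101 ; hops seen [H1,H7] ; pick H7
  Q 181.168.152.164: descend 1011010110101 ; hops seen [H1,H7] ; pick H7
  add 106.224.0.0/14 -> H2 at depth 14
  Q 181.169.208.86: descend 1011010110101 ; hops seen [H1,H7] ; pick H7
  Q 181.168.0.0: descend 1011010110101 ; hops seen [H1,H7] ; pick H7
  Q 252.99.229.180: descend 1 ; hops seen [H1] ; pick H1
  add 106.226.208.0/20 -> H0 at depth 20
  Q 106.224.0.100: descend 01101010111000 ; hops seen [H1,H2] ; pick H2
  add 181.173.157.0/24 -> H1 at depth 24
  - 0.0.0.0/0 clear@0
  Q 181.173.157.0: descend 101101011010110110011101 ; hops seen [H7,H1] ; pick H1
  add 181.160.0.0/12 -> H7 at depth 12
  - 181.173.157.0/24 clear@24
  - 106.224.0.0/14 clear@14
  add 106.226.214.80/28 -> H2 at depth 28
  - 181.160.0.0/12 clear@12
  - 106.226.214.80/28 clear@28
  - 181.168.0.0/13 clear@13
  add 0.0.0.0/0 -> H4 at depth 0
  Q 106.226.208.0: descend 011010101110001011010 ; hops seen [H4,H0] ; pick H0
  Q 106.226.208.26: descend 011010101110001011010 ; hops seen [H4,H0] ; pick H0
  add 106.224.0.0/12 -> H1 at depth 12
  Q 25.50.55.142: descend 0 ; hops seen [H4] ; pick H4

== LOOKUPS ==
["H7","H7","H7","H7","H7","H7","H1","H2","H1","H0","H0","H4"]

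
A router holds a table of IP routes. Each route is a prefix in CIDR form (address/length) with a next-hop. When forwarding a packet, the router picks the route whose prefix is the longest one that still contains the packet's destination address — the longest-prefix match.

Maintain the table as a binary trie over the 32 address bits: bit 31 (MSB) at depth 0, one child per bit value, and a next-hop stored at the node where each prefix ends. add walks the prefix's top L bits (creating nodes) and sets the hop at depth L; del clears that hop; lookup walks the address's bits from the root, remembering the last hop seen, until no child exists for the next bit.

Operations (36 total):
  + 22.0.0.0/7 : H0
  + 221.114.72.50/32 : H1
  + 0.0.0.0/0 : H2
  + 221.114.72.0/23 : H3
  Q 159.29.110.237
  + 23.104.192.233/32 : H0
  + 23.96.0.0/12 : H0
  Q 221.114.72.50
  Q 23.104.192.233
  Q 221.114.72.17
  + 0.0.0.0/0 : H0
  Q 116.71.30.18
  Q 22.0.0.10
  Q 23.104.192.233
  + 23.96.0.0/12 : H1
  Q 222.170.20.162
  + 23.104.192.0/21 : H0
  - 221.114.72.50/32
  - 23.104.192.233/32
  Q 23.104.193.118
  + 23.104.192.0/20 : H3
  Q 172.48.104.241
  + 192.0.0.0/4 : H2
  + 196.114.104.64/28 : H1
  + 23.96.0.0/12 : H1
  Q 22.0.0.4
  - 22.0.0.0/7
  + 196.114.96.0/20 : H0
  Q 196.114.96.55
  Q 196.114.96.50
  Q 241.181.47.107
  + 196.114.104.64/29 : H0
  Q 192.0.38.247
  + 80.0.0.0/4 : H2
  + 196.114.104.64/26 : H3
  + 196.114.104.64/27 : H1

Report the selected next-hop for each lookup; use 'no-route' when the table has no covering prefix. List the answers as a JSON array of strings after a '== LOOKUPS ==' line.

Apply in order:
  add 22.0.0.0/7 -> H0 at depth 7
  add 221.114.72.50/32 -> H1 at depth 32
  add 0.0.0.0/0 -> H2 at depth 0
  add 221.114.72.0/23 -> H3 at depth 23
  Q 159.29.110.237: descend 1 ; hops seen [H2] ; pick H2
  add 23.104.192.233/32 -> H0 at depth 32
  add 23.96.0.0/12 -> H0 at depth 12
  Q 221.114.72.50: descend 11011101011100100100100000110010 ; hops seen [H2,H3,H1] ; pick H1
  Q 23.104.192.233: descend 00010111011010001100000011101001 ; hops seen [H2,H0,H0,H0] ; pick H0
  Q 221.114.72.17: descend 11011101011100100100100000 ; hops seen [H2,H3] ; pick H3
  add 0.0.0.0/0 -> H0 at depth 0
  Q 116.71.30.18: descend 0 ; hops seen [H0] ; pick H0
  Q 22.0.0.10: descend 0001011 ; hops seen [H0,H0] ; pick H0
  Q 23.104.192.233: descend 00010111011010001100000011101001 ; hops seen [H0,H0,H0,H0] ; pick H0
  add 23.96.0.0/12 -> H1 at depth 12
  Q 222.170.20.162: descend 110111 ; hops seen [H0] ; pick H0
  add 23.104.192.0/21 -> H0 at depth 21
  del 221.114.72.50/32 (clear depth 32)
  del 23.104.192.233/32 (clear depth 32)
  Q 23.104.193.118: descend 00010111011010001100000 ; hops seen [H0,H0,H1,H0] ; pick H0
  add 23.104.192.0/20 -> H3 at depth 20
  Q 172.48.104.241: descend 1 ; hops seen [H0] ; pick H0
  add 192.0.0.0/4 -> H2 at depth 4
  add 196.114.104.64/28 -> H1 at depth 28
  add 23.96.0.0/12 -> H1 at depth 12
  Q 22.0.0.4: descend 0001011 ; hops seen [H0,H0] ; pick H0
  del 22.0.0.0/7 (clear depth 7)
  add 196.114.96.0/20 -> H0 at depth 20
  Q 196.114.96.55: descend 11000100011100100110 ; hops seen [H0,H2,H0] ; pick H0
  Q 196.114.96.50: descend 11000100011100100110 ; hops seen [H0,H2,H0] ; pick H0
  Q 241.181.47.107: descend 11 ; hops seen [H0] ; pick H0
  add 196.114.104.64/29 -> H0 at depth 29
  Q 192.0.38.247: descend 11000 ; hops seen [H0,H2] ; pick H2
  add 80.0.0.0/4 -> H2 at depth 4
  add 196.114.104.64/26 -> H3 at depth 26
  add 196.114.104.64/27 -> H1 at depth 27

== LOOKUPS ==
["H2","H1","H0","H3","H0","H0","H0","H0","H0","H0","H0","H0","H0","H0","H2"]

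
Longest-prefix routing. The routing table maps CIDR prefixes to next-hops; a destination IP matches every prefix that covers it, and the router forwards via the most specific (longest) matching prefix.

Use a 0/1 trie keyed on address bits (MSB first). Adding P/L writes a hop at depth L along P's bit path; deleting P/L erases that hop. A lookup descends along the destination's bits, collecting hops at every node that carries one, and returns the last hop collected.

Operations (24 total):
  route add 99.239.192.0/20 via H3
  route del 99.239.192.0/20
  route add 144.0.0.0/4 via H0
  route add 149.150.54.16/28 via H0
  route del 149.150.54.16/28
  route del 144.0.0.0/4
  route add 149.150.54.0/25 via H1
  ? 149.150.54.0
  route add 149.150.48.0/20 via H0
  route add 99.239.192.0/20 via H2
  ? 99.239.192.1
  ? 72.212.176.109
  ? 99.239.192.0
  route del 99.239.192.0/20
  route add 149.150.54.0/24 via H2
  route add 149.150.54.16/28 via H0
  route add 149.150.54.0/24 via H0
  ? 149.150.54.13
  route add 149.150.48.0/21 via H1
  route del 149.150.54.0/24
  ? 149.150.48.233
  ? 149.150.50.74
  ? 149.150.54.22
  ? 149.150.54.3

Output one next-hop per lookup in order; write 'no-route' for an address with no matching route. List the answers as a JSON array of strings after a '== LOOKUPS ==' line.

Apply in order:
  + 99.239.192.0/20 (H3) depth=20
  del 99.239.192.0/20 (clear depth 20)
  + 144.0.0.0/4 (H0) depth=4
  + 149.150.54.16/28 (H0) depth=28
  del 149.150.54.16/28 (clear depth 28)
  del 144.0.0.0/4 (clear depth 4)
  + 149.150.54.0/25 (H1) depth=25
  Q 149.150.54.0: descend 100101011001011000110110000 ; hops seen [H1] ; pick H1
  + 149.150.48.0/20 (H0) depth=20
  + 99.239.192.0/20 (H2) depth=20
  Q 99.239.192.1: descend 01100011111011111100 ; hops seen [H2] ; pick H2
  Q 72.212.176.109: descend 01 ; hops seen [∅] ; pick no-route
  Q 99.239.192.0: descend 01100011111011111100 ; hops seen [H2] ; pick H2
  del 99.239.192.0/20 (clear depth 20)
  + 149.150.54.0/24 (H2) depth=24
  + 149.150.54.16/28 (H0) depth=28
  + 149.150.54.0/24 (H0) depth=24
  Q 149.150.54.13: descend 100101011001011000110110000 ; hops seen [H0,H0,H1] ; pick H1
  + 149.150.48.0/21 (H1) depth=21
  del 149.150.54.0/24 (clear depth 24)
  Q 149.150.48.233: descend 100101011001011000110 ; hops seen [H0,H1] ; pick H1
  Q 149.150.50.74: descend 100101011001011000110 ; hops seen [H0,H1] ; pick H1
  Q 149.150.54.22: descend 1001010110010110001101100001 ; hops seen [H0,H1,H1,H0] ; pick H0
  Q 149.150.54.3: descend 100101011001011000110110000 ; hops seen [H0,H1,H1] ; pick H1

== LOOKUPS ==
["H1","H2","no-route","H2","H1","H1","H1","H0","H1"]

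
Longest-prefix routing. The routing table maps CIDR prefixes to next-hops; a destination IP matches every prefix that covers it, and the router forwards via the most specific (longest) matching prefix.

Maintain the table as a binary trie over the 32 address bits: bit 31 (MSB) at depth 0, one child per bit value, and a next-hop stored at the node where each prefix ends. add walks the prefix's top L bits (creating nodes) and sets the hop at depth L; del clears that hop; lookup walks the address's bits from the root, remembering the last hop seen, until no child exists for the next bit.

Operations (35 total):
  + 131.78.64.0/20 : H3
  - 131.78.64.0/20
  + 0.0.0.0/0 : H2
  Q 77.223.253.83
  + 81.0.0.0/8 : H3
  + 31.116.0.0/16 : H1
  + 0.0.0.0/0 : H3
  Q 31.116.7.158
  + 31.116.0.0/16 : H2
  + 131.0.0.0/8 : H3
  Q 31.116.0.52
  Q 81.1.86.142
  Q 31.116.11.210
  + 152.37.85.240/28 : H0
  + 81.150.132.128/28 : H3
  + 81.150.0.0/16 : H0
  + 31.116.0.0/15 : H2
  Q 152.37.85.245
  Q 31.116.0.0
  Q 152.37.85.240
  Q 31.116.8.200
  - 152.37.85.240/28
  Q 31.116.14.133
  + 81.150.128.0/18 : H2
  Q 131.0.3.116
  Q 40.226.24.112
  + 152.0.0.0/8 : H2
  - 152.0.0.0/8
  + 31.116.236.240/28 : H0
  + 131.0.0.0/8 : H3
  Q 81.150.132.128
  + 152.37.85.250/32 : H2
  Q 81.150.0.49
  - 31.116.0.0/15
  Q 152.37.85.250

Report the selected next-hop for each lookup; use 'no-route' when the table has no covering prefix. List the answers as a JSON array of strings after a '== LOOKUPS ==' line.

Trace:
  add 131.78.64.0/20 -> H3 at depth 20
  del 131.78.64.0/20 (clear depth 20)
  add 0.0.0.0/0 -> H2 at depth 0
  ? 77.223.253.83  path d0:H2  best=H2
  add 81.0.0.0/8 -> H3 at depth 8
  add 31.116.0.0/16 -> H1 at depth 16
  add 0.0.0.0/0 -> H3 at depth 0
  ? 31.116.7.158  path d0:H3→d1:-→d2:-→d3:-→d4:-→d5:-→d6:-→d7:-→d8:-→d9:-→d10:-→d11:-→d12:-→d13:-→d14:-→d15:-→d16:H1  best=H1
  add 31.116.0.0/16 -> H2 at depth 16
  add 131.0.0.0/8 -> H3 at depth 8
  ? 31.116.0.52  path d0:H3→d1:-→d2:-→d3:-→d4:-→d5:-→d6:-→d7:-→d8:-→d9:-→d10:-→d11:-→d12:-→d13:-→d14:-→d15:-→d16:H2  best=H2
  ? 81.1.86.142  path d0:H3→d1:-→d2:-→d3:-→d4:-→d5:-→d6:-→d7:-→d8:H3  best=H3
  ? 31.116.11.210  path d0:H3→d1:-→d2:-→d3:-→d4:-→d5:-→d6:-→d7:-→d8:-→d9:-→d10:-→d11:-→d12:-→d13:-→d14:-→d15:-→d16:H2  best=H2
  add 152.37.85.240/28 -> H0 at depth 28
  add 81.150.132.128/28 -> H3 at depth 28
  add 81.150.0.0/16 -> H0 at depth 16
  add 31.116.0.0/15 -> H2 at depth 15
  ? 152.37.85.245  path d0:H3→d1:-→d2:-→d3:-→d4:-→d5:-→d6:-→d7:-→d8:-→d9:-→d10:-→d11:-→d12:-→d13:-→d14:-→d15:-→d16:-→d17:-→d18:-→d19:-→d20:-→d21:-→d22:-→d23:-→d24:-→d25:-→d26:-→d27:-→d28:H0  best=H0
  ? 31.116.0.0  path d0:H3→d1:-→d2:-→d3:-→d4:-→d5:-→d6:-→d7:-→d8:-→d9:-→d10:-→d11:-→d12:-→d13:-→d14:-→d15:H2→d16:H2  best=H2
  ? 152.37.85.240  path d0:H3→d1:-→d2:-→d3:-→d4:-→d5:-→d6:-→d7:-→d8:-→d9:-→d10:-→d11:-→d12:-→d13:-→d14:-→d15:-→d16:-→d17:-→d18:-→d19:-→d20:-→d21:-→d22:-→d23:-→d24:-→d25:-→d26:-→d27:-→d28:H0  best=H0
  ? 31.116.8.200  path d0:H3→d1:-→d2:-→d3:-→d4:-→d5:-→d6:-→d7:-→d8:-→d9:-→d10:-→d11:-→d12:-→d13:-→d14:-→d15:H2→d16:H2  best=H2
  del 152.37.85.240/28 (clear depth 28)
  ? 31.116.14.133  path d0:H3→d1:-→d2:-→d3:-→d4:-→d5:-→d6:-→d7:-→d8:-→d9:-→d10:-→d11:-→d12:-→d13:-→d14:-→d15:H2→d16:H2  best=H2
  add 81.150.128.0/18 -> H2 at depth 18
  ? 131.0.3.116  path d0:H3→d1:-→d2:-→d3:-→d4:-→d5:-→d6:-→d7:-→d8:H3→d9:-  best=H3
  ? 40.226.24.112  path d0:H3→d1:-→d2:-  best=H3
  add 152.0.0.0/8 -> H2 at depth 8
  del 152.0.0.0/8 (clear depth 8)
  add 31.116.236.240/28 -> H0 at depth 28
  add 131.0.0.0/8 -> H3 at depth 8
  ? 81.150.132.128  path d0:H3→d1:-→d2:-→d3:-→d4:-→d5:-→d6:-→d7:-→d8:H3→d9:-→d10:-→d11:-→d12:-→d13:-→d14:-→d15:-→d16:H0→d17:-→d18:H2→d19:-→d20:-→d21:-→d22:-→d23:-→d24:-→d25:-→d26:-→d27:-→d28:H3  best=H3
  add 152.37.85.250/32 -> H2 at depth 32
  ? 81.150.0.49  path d0:H3→d1:-→d2:-→d3:-→d4:-→d5:-→d6:-→d7:-→d8:H3→d9:-→d10:-→d11:-→d12:-→d13:-→d14:-→d15:-→d16:H0  best=H0
  del 31.116.0.0/15 (clear depth 15)
  ? 152.37.85.250  path d0:H3→d1:-→d2:-→d3:-→d4:-→d5:-→d6:-→d7:-→d8:-→d9:-→d10:-→d11:-→d12:-→d13:-→d14:-→d15:-→d16:-→d17:-→d18:-→d19:-→d20:-→d21:-→d22:-→d23:-→d24:-→d25:-→d26:-→d27:-→d28:-→d29:-→d30:-→d31:-→d32:H2  best=H2

== LOOKUPS ==
["H2","H1","H2","H3","H2","H0","H2","H0","H2","H2","H3","H3","H3","H0","H2"]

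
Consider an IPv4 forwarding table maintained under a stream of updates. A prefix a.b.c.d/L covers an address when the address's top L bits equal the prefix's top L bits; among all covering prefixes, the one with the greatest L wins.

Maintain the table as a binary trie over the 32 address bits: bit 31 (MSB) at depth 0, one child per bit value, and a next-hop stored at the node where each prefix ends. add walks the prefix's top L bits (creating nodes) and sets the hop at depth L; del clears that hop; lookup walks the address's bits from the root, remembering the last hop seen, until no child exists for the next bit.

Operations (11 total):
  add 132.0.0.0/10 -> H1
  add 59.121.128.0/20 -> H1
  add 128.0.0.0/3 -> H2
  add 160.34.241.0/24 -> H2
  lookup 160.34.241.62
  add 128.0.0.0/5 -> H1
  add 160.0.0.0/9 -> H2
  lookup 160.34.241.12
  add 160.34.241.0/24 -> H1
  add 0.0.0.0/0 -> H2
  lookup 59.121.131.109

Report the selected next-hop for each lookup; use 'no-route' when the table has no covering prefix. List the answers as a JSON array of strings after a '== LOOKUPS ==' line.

Trace:
  + 132.0.0.0/10 (H1) depth=10
  + 59.121.128.0/20 (H1) depth=20
  + 128.0.0.0/3 (H2) depth=3
  + 160.34.241.0/24 (H2) depth=24
  Q 160.34.241.62: descend 101000000010001011110001 ; hops seen [H2] ; pick H2
  + 128.0.0.0/5 (H1) depth=5
  + 160.0.0.0/9 (H2) depth=9
  Q 160.34.241.12: descend 101000000010001011110001 ; hops seen [H2,H2] ; pick H2
  + 160.34.241.0/24 (H1) depth=24
  + 0.0.0.0/0 (H2) depth=0
  Q 59.121.131.109: descend 00111011011110011000 ; hops seen [H2,H1] ; pick H1

== LOOKUPS ==
["H2","H2","H1"]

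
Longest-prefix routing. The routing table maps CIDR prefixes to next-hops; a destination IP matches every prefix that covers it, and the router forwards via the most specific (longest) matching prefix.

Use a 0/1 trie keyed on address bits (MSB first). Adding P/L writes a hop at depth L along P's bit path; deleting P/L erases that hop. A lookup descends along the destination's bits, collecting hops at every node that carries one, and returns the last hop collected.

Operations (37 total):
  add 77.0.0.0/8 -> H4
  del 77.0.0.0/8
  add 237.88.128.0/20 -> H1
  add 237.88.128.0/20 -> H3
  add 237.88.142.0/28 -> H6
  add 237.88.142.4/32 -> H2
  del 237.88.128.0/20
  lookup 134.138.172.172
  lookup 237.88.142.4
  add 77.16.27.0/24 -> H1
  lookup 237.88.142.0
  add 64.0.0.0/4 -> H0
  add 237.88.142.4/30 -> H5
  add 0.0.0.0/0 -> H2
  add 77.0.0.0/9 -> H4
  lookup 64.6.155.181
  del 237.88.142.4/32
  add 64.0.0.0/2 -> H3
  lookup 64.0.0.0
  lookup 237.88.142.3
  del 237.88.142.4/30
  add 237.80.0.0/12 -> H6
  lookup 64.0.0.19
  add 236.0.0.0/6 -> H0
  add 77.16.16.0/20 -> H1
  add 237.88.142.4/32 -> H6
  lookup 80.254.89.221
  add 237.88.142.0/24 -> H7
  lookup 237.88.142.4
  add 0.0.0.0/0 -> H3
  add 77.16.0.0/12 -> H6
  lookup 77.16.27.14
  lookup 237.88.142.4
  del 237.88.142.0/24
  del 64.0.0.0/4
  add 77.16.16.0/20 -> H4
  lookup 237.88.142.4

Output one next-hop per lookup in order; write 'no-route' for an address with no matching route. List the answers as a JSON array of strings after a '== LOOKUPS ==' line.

Process each operation:
  add 77.0.0.0/8 -> H4 at depth 8
  - 77.0.0.0/8 clear@8
  add 237.88.128.0/20 -> H1 at depth 20
  add 237.88.128.0/20 -> H3 at depth 20
  add 237.88.142.0/28 -> H6 at depth 28
  add 237.88.142.4/32 -> H2 at depth 32
  - 237.88.128.0/20 clear@20
  ? 134.138.172.172  path d0:-→d1:-  best=no-route
  ? 237.88.142.4  path d0:-→d1:-→d2:-→d3:-→d4:-→d5:-→d6:-→d7:-→d8:-→d9:-→d10:-→d11:-→d12:-→d13:-→d14:-→d15:-→d16:-→d17:-→d18:-→d19:-→d20:-→d21:-→d22:-→d23:-→d24:-→d25:-→d26:-→d27:-→d28:H6→d29:-→d30:-→d31:-→d32:H2  best=H2
  add 77.16.27.0/24 -> H1 at depth 24
  ? 237.88.142.0  path d0:-→d1:-→d2:-→d3:-→d4:-→d5:-→d6:-→d7:-→d8:-→d9:-→d10:-→d11:-→d12:-→d13:-→d14:-→d15:-→d16:-→d17:-→d18:-→d19:-→d20:-→d21:-→d22:-→d23:-→d24:-→d25:-→d26:-→d27:-→d28:H6→d29:-  best=H6
  add 64.0.0.0/4 -> H0 at depth 4
  add 237.88.142.4/30 -> H5 at depth 30
  add 0.0.0.0/0 -> H2 at depth 0
  add 77.0.0.0/9 -> H4 at depth 9
  ? 64.6.155.181  path d0:H2→d1:-→d2:-→d3:-→d4:H0  best=H0
  - 237.88.142.4/32 clear@32
  add 64.0.0.0/2 -> H3 at depth 2
  ? 64.0.0.0  path d0:H2→d1:-→d2:H3→d3:-→d4:H0  best=H0
  ? 237.88.142.3  path d0:H2→d1:-→d2:-→d3:-→d4:-→d5:-→d6:-→d7:-→d8:-→d9:-→d10:-→d11:-→d12:-→d13:-→d14:-→d15:-→d16:-→d17:-→d18:-→d19:-→d20:-→d21:-→d22:-→d23:-→d24:-→d25:-→d26:-→d27:-→d28:H6→d29:-  best=H6
  - 237.88.142.4/30 clear@30
  add 237.80.0.0/12 -> H6 at depth 12
  ? 64.0.0.19  path d0:H2→d1:-→d2:H3→d3:-→d4:H0  best=H0
  add 236.0.0.0/6 -> H0 at depth 6
  add 77.16.16.0/20 -> H1 at depth 20
  add 237.88.142.4/32 -> H6 at depth 32
  ? 80.254.89.221  path d0:H2→d1:-→d2:H3→d3:-  best=H3
  add 237.88.142.0/24 -> H7 at depth 24
  ? 237.88.142.4  path d0:H2→d1:-→d2:-→d3:-→d4:-→d5:-→d6:H0→d7:-→d8:-→d9:-→d10:-→d11:-→d12:H6→d13:-→d14:-→d15:-→d16:-→d17:-→d18:-→d19:-→d20:-→d21:-→d22:-→d23:-→d24:H7→d25:-→d26:-→d27:-→d28:H6→d29:-→d30:-→d31:-→d32:H6  best=H6
  add 0.0.0.0/0 -> H3 at depth 0
  add 77.16.0.0/12 -> H6 at depth 12
  ? 77.16.27.14  path d0:H3→d1:-→d2:H3→d3:-→d4:H0→d5:-→d6:-→d7:-→d8:-→d9:H4→d10:-→d11:-→d12:H6→d13:-→d14:-→d15:-→d16:-→d17:-→d18:-→d19:-→d20:H1→d21:-→d22:-→d23:-→d24:H1  best=H1
  ? 237.88.142.4  path d0:H3→d1:-→d2:-→d3:-→d4:-→d5:-→d6:H0→d7:-→d8:-→d9:-→d10:-→d11:-→d12:H6→d13:-→d14:-→d15:-→d16:-→d17:-→d18:-→d19:-→d20:-→d21:-→d22:-→d23:-→d24:H7→d25:-→d26:-→d27:-→d28:H6→d29:-→d30:-→d31:-→d32:H6  best=H6
  - 237.88.142.0/24 clear@24
  - 64.0.0.0/4 clear@4
  add 77.16.16.0/20 -> H4 at depth 20
  ? 237.88.142.4  path d0:H3→d1:-→d2:-→d3:-→d4:-→d5:-→d6:H0→d7:-→d8:-→d9:-→d10:-→d11:-→d12:H6→d13:-→d14:-→d15:-→d16:-→d17:-→d18:-→d19:-→d20:-→d21:-→d22:-→d23:-→d24:-→d25:-→d26:-→d27:-→d28:H6→d29:-→d30:-→d31:-→d32:H6  best=H6

== LOOKUPS ==
["no-route","H2","H6","H0","H0","H6","H0","H3","H6","H1","H6","H6"]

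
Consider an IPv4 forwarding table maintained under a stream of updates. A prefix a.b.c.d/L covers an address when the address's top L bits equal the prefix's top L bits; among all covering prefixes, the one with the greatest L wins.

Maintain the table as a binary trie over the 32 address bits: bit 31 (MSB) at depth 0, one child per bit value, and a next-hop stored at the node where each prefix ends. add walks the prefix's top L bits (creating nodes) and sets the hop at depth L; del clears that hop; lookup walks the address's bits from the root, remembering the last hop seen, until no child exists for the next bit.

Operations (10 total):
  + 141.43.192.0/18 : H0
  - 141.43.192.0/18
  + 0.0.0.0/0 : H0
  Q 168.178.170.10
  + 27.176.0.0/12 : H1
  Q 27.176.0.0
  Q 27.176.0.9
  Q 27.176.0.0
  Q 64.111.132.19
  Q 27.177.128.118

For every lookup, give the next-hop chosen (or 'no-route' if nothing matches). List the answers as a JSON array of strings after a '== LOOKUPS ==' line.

Process each operation:
  add 141.43.192.0/18 -> H0 at depth 18
  del 141.43.192.0/18 (clear depth 18)
  add 0.0.0.0/0 -> H0 at depth 0
  lookup 168.178.170.10: bits 10 walk d0:H0→d1:-→d2:- -> H0
  add 27.176.0.0/12 -> H1 at depth 12
  lookup 27.176.0.0: bits 000110111011 walk d0:H0→d1:-→d2:-→d3:-→d4:-→d5:-→d6:-→d7:-→d8:-→d9:-→d10:-→d11:-→d12:H1 -> H1
  lookup 27.176.0.9: bits 000110111011 walk d0:H0→d1:-→d2:-→d3:-→d4:-→d5:-→d6:-→d7:-→d8:-→d9:-→d10:-→d11:-→d12:H1 -> H1
  lookup 27.176.0.0: bits 000110111011 walk d0:H0→d1:-→d2:-→d3:-→d4:-→d5:-→d6:-→d7:-→d8:-→d9:-→d10:-→d11:-→d12:H1 -> H1
  lookup 64.111.132.19: bits 0 walk d0:H0→d1:- -> H0
  lookup 27.177.128.118: bits 000110111011 walk d0:H0→d1:-→d2:-→d3:-→d4:-→d5:-→d6:-→d7:-→d8:-→d9:-→d10:-→d11:-→d12:H1 -> H1

== LOOKUPS ==
["H0","H1","H1","H1","H0","H1"]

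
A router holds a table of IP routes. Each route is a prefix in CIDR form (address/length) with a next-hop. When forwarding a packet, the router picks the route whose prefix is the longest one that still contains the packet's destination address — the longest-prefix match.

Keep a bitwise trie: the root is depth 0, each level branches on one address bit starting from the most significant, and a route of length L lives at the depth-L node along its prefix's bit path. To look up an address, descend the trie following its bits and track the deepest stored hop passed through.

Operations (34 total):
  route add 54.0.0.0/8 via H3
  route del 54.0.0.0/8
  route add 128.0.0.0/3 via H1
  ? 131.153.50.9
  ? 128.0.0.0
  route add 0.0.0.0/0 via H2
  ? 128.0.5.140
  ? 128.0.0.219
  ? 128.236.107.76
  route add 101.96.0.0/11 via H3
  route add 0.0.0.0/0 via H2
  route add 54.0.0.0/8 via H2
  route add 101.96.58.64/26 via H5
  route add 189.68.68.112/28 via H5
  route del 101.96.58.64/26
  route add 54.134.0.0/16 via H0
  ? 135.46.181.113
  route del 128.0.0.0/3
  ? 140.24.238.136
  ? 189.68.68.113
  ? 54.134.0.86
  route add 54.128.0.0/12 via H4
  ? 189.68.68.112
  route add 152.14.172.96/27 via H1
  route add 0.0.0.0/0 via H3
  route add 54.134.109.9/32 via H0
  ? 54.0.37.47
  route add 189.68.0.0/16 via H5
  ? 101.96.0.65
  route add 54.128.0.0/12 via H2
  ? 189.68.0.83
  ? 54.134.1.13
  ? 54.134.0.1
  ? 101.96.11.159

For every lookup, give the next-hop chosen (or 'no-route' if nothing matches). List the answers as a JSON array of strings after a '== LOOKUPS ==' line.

Apply in order:
  + 54.0.0.0/8 (H3) depth=8
  - 54.0.0.0/8 clear@8
  + 128.0.0.0/3 (H1) depth=3
  ? 131.153.50.9  path d0:-→d1:-→d2:-→d3:H1  best=H1
  ? 128.0.0.0  path d0:-→d1:-→d2:-→d3:H1  best=H1
  + 0.0.0.0/0 (H2) depth=0
  ? 128.0.5.140  path d0:H2→d1:-→d2:-→d3:H1  best=H1
  ? 128.0.0.219  path d0:H2→d1:-→d2:-→d3:H1  best=H1
  ? 128.236.107.76  path d0:H2→d1:-→d2:-→d3:H1  best=H1
  + 101.96.0.0/11 (H3) depth=11
  + 0.0.0.0/0 (H2) depth=0
  + 54.0.0.0/8 (H2) depth=8
  + 101.96.58.64/26 (H5) depth=26
  + 189.68.68.112/28 (H5) depth=28
  - 101.96.58.64/26 clear@26
  + 54.134.0.0/16 (H0) depth=16
  ? 135.46.181.113  path d0:H2→d1:-→d2:-→d3:H1  best=H1
  - 128.0.0.0/3 clear@3
  ? 140.24.238.136  path d0:H2→d1:-→d2:-→d3:-  best=H2
  ? 189.68.68.113  path d0:H2→d1:-→d2:-→d3:-→d4:-→d5:-→d6:-→d7:-→d8:-→d9:-→d10:-→d11:-→d12:-→d13:-→d14:-→d15:-→d16:-→d17:-→d18:-→d19:-→d20:-→d21:-→d22:-→d23:-→d24:-→d25:-→d26:-→d27:-→d28:H5  best=H5
  ? 54.134.0.86  path d0:H2→d1:-→d2:-→d3:-→d4:-→d5:-→d6:-→d7:-→d8:H2→d9:-→d10:-→d11:-→d12:-→d13:-→d14:-→d15:-→d16:H0  best=H0
  + 54.128.0.0/12 (H4) depth=12
  ? 189.68.68.112  path d0:H2→d1:-→d2:-→d3:-→d4:-→d5:-→d6:-→d7:-→d8:-→d9:-→d10:-→d11:-→d12:-→d13:-→d14:-→d15:-→d16:-→d17:-→d18:-→d19:-→d20:-→d21:-→d22:-→d23:-→d24:-→d25:-→d26:-→d27:-→d28:H5  best=H5
  + 152.14.172.96/27 (H1) depth=27
  + 0.0.0.0/0 (H3) depth=0
  + 54.134.109.9/32 (H0) depth=32
  ? 54.0.37.47  path d0:H3→d1:-→d2:-→d3:-→d4:-→d5:-→d6:-→d7:-→d8:H2  best=H2
  + 189.68.0.0/16 (H5) depth=16
  ? 101.96.0.65  path d0:H3→d1:-→d2:-→d3:-→d4:-→d5:-→d6:-→d7:-→d8:-→d9:-→d10:-→d11:H3→d12:-→d13:-→d14:-→d15:-→d16:-→d17:-→d18:-  best=H3
  + 54.128.0.0/12 (H2) depth=12
  ? 189.68.0.83  path d0:H3→d1:-→d2:-→d3:-→d4:-→d5:-→d6:-→d7:-→d8:-→d9:-→d10:-→d11:-→d12:-→d13:-→d14:-→d15:-→d16:H5→d17:-  best=H5
  ? 54.134.1.13  path d0:H3→d1:-→d2:-→d3:-→d4:-→d5:-→d6:-→d7:-→d8:H2→d9:-→d10:-→d11:-→d12:H2→d13:-→d14:-→d15:-→d16:H0→d17:-  best=H0
  ? 54.134.0.1  path d0:H3→d1:-→d2:-→d3:-→d4:-→d5:-→d6:-→d7:-→d8:H2→d9:-→d10:-→d11:-→d12:H2→d13:-→d14:-→d15:-→d16:H0→d17:-  best=H0
  ? 101.96.11.159  path d0:H3→d1:-→d2:-→d3:-→d4:-→d5:-→d6:-→d7:-→d8:-→d9:-→d10:-→d11:H3→d12:-→d13:-→d14:-→d15:-→d16:-→d17:-→d18:-  best=H3

== LOOKUPS ==
["H1","H1","H1","H1","H1","H1","H2","H5","H0","H5","H2","H3","H5","H0","H0","H3"]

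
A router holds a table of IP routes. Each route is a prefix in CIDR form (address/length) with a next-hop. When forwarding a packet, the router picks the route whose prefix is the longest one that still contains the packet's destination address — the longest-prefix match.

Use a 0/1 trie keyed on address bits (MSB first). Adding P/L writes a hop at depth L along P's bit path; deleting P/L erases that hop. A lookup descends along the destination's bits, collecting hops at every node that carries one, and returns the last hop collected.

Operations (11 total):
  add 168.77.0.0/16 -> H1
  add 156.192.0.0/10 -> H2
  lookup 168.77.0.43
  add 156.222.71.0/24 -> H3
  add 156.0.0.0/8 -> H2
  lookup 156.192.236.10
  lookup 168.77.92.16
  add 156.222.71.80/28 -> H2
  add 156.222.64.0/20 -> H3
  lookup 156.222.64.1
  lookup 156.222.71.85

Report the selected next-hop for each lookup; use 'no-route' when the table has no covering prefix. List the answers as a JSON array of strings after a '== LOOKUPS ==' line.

Trace:
  + 168.77.0.0/16 (H1) depth=16
  + 156.192.0.0/10 (H2) depth=10
  lookup 168.77.0.43: bits 1010100001001101 walk d0:-→d1:-→d2:-→d3:-→d4:-→d5:-→d6:-→d7:-→d8:-→d9:-→d10:-→d11:-→d12:-→d13:-→d14:-→d15:-→d16:H1 -> H1
  + 156.222.71.0/24 (H3) depth=24
  + 156.0.0.0/8 (H2) depth=8
  lookup 156.192.236.10: bits 10011100110 walk d0:-→d1:-→d2:-→d3:-→d4:-→d5:-→d6:-→d7:-→d8:H2→d9:-→d10:H2→d11:- -> H2
  lookup 168.77.92.16: bits 1010100001001101 walk d0:-→d1:-→d2:-→d3:-→d4:-→d5:-→d6:-→d7:-→d8:-→d9:-→d10:-→d11:-→d12:-→d13:-→d14:-→d15:-→d16:H1 -> H1
  + 156.222.71.80/28 (H2) depth=28
  + 156.222.64.0/20 (H3) depth=20
  lookup 156.222.64.1: bits 100111001101111001000 walk d0:-→d1:-→d2:-→d3:-→d4:-→d5:-→d6:-→d7:-→d8:H2→d9:-→d10:H2→d11:-→d12:-→d13:-→d14:-→d15:-→d16:-→d17:-→d18:-→d19:-→d20:H3→d21:- -> H3
  lookup 156.222.71.85: bits 1001110011011110010001110101 walk d0:-→d1:-→d2:-→d3:-→d4:-→d5:-→d6:-→d7:-→d8:H2→d9:-→d10:H2→d11:-→d12:-→d13:-→d14:-→d15:-→d16:-→d17:-→d18:-→d19:-→d20:H3→d21:-→d22:-→d23:-→d24:H3→d25:-→d26:-→d27:-→d28:H2 -> H2

== LOOKUPS ==
["H1","H2","H1","H3","H2"]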